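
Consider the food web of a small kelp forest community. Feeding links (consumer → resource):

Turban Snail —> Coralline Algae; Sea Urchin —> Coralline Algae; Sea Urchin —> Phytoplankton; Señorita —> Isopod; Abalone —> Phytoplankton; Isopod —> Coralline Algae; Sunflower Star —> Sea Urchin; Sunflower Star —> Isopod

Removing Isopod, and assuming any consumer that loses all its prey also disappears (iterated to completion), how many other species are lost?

1

Remove Isopod.
Round 1: Señorita (all prey gone) → extinct.
No further losses. Total secondary extinctions: 1.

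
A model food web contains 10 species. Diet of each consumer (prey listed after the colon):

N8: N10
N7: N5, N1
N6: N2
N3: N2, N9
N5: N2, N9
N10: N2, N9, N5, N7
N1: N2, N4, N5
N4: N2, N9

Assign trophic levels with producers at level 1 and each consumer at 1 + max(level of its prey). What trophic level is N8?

Trophic level 6

N2 is a producer → level 1.
N4 eats N2 (level 1); other prey at levels: N9 1 → level 2.
N1 eats N4 (level 2); other prey at levels: N2 1, N5 2 → level 3.
N7 eats N1 (level 3); other prey at levels: N5 2 → level 4.
N10 eats N7 (level 4); other prey at levels: N2 1, N9 1, N5 2 → level 5.
N8 eats N10 → level 6.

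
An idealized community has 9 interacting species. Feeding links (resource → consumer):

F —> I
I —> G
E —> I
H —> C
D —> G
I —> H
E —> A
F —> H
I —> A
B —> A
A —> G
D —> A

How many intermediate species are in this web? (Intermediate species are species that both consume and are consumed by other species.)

3

Intermediate species (has both prey and predators): I, H, A.
Count: 3.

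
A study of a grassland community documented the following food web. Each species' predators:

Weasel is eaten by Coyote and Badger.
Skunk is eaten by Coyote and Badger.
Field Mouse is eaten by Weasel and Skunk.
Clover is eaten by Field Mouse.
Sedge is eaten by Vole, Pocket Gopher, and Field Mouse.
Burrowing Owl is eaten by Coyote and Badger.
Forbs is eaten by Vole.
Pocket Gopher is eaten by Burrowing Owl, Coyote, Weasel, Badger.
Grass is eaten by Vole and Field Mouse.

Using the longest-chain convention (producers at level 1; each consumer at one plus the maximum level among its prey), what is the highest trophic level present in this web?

4

Producers (level 1): Clover, Sedge, Forbs, Grass.
Sedge → Pocket Gopher → Weasel → Badger gives Badger level 4.
No species has a prey at level 4, so no species reaches level 5.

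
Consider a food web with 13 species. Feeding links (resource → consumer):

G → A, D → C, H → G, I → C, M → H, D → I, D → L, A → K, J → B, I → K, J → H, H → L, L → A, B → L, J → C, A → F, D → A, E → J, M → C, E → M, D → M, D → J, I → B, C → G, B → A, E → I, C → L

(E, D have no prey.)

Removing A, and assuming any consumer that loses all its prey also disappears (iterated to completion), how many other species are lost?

Remove A.
Round 1: F (all prey gone) → extinct.
No further losses. Total secondary extinctions: 1.

1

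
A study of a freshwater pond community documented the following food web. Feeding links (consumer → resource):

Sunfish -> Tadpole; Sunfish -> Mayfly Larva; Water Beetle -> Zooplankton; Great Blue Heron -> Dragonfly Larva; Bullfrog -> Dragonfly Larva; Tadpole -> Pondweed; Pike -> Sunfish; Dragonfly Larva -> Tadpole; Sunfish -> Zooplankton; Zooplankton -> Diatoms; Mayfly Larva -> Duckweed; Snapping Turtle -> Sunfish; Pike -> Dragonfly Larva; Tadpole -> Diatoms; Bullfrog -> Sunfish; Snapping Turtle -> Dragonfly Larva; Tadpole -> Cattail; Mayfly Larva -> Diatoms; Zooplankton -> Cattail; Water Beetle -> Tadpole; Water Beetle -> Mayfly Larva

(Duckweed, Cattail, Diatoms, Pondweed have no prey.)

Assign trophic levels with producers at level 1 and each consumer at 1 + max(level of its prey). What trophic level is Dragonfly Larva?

Trophic level 3

Cattail is a producer → level 1.
Tadpole eats Cattail (level 1); other prey at levels: Diatoms 1, Pondweed 1 → level 2.
Dragonfly Larva eats Tadpole → level 3.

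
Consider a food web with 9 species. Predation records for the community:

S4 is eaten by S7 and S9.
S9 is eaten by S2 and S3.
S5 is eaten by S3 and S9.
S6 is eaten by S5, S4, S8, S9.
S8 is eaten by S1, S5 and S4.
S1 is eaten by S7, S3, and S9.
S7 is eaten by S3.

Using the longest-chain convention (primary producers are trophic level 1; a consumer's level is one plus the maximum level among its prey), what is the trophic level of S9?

Trophic level 4

S6 is a producer → level 1.
S8 eats S6 → level 2.
S4 eats S8 (level 2); other prey at levels: S6 1 → level 3.
S9 eats S4 (level 3); other prey at levels: S6 1, S1 3, S5 3 → level 4.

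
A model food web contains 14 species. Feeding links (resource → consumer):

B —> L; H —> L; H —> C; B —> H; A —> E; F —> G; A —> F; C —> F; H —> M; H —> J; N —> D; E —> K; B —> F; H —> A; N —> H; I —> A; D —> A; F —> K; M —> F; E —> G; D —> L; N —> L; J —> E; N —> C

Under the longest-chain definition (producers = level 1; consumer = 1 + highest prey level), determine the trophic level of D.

N is a producer → level 1.
D eats N → level 2.

Trophic level 2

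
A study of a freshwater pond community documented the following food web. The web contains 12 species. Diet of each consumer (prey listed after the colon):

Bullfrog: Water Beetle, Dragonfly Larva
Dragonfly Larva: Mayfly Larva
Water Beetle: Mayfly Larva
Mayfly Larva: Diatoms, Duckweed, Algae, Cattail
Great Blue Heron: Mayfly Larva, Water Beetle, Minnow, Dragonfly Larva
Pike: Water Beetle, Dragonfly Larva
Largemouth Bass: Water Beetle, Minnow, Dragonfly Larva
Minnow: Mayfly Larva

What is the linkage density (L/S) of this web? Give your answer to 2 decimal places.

There are L = 18 links among S = 12 species.
L/S = 18/12 = 1.5000 ≈ 1.50.

L/S = 1.50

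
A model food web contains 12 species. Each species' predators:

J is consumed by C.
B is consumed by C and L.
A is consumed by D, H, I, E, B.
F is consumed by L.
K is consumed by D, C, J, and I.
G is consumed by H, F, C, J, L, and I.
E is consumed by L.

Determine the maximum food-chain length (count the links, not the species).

One longest chain: G → J → C.
It has 3 species and 2 links.

2 links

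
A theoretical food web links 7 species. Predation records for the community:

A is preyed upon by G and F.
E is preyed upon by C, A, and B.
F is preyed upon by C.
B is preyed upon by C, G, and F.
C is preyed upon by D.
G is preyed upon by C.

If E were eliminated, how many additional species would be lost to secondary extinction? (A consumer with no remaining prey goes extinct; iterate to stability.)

6

Remove E.
Round 1: B (all prey gone), A (all prey gone) → extinct.
Round 2: F (all prey gone), G (all prey gone) → extinct.
Round 3: C (all prey gone) → extinct.
Round 4: D (all prey gone) → extinct.
No further losses. Total secondary extinctions: 6.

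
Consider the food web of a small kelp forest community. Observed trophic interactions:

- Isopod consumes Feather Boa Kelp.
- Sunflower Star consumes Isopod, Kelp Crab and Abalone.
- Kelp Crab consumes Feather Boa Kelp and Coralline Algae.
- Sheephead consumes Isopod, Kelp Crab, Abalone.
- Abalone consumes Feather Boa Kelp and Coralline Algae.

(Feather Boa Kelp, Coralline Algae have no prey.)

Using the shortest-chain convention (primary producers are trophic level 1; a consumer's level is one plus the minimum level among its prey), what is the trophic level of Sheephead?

Feather Boa Kelp is a producer → level 1.
Kelp Crab eats Feather Boa Kelp → level 2.
Sheephead eats Kelp Crab → level 3.
No prey of Sheephead is below level 2, so 3 is the minimum.

Trophic level 3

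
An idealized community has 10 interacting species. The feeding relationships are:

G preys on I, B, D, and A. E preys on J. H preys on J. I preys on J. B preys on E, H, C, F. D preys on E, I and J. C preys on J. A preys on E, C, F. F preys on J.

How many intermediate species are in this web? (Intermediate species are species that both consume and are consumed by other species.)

Intermediate species (has both prey and predators): F, H, C, E, I, B, D, A.
Count: 8.

8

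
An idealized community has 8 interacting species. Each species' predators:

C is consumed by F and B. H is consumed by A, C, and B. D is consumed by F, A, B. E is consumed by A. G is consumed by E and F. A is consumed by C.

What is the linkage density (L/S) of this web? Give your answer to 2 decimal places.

L/S = 1.50

There are L = 12 links among S = 8 species.
L/S = 12/8 = 1.5000 ≈ 1.50.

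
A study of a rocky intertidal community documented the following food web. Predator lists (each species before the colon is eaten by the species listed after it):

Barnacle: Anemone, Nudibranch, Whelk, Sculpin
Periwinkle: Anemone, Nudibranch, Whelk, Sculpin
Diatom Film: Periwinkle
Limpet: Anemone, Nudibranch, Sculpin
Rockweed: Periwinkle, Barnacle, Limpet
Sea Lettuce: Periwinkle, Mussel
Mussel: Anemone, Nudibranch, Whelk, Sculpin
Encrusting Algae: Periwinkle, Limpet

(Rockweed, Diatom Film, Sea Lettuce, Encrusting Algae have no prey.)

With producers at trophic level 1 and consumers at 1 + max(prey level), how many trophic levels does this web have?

3

Producers (level 1): Rockweed, Diatom Film, Sea Lettuce, Encrusting Algae.
Rockweed → Periwinkle → Anemone gives Anemone level 3.
No species has a prey at level 3, so no species reaches level 4.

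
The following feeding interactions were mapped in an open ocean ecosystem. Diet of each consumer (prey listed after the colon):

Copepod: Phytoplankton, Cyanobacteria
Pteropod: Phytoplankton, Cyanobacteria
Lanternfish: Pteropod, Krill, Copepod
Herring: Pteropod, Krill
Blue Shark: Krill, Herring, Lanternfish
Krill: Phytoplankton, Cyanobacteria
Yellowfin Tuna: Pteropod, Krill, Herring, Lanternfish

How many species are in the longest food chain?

One longest chain: Phytoplankton → Pteropod → Herring → Blue Shark.
It has 4 species and 3 links.

4 species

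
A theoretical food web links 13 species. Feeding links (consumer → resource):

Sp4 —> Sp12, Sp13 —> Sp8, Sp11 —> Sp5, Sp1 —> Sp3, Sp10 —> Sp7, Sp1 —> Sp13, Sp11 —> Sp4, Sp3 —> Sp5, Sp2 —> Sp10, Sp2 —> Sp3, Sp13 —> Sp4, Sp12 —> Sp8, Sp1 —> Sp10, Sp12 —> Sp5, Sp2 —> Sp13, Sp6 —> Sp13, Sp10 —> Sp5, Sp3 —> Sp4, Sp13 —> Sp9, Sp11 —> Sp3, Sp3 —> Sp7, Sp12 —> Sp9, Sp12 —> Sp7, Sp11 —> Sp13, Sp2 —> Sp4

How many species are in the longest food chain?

One longest chain: Sp7 → Sp12 → Sp4 → Sp3 → Sp1.
It has 5 species and 4 links.

5 species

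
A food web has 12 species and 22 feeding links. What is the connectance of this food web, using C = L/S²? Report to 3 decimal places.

The web has S = 12 species and L = 22 feeding links.
C = L / S² = 22 / 144 = 0.1528 ≈ 0.153.

C = 0.153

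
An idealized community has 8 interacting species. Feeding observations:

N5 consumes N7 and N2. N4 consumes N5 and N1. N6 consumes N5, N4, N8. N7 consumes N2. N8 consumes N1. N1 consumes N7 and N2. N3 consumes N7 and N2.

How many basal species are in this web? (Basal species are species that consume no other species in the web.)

Basal species (no prey listed): N2.
Count: 1.

1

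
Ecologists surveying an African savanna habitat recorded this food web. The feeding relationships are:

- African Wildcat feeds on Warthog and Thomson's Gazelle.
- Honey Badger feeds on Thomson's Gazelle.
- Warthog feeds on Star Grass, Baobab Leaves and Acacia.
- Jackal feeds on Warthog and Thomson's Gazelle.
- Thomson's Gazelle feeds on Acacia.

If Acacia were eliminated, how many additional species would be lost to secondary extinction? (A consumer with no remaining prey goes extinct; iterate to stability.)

2

Remove Acacia.
Round 1: Thomson's Gazelle (all prey gone) → extinct.
Round 2: Honey Badger (all prey gone) → extinct.
No further losses. Total secondary extinctions: 2.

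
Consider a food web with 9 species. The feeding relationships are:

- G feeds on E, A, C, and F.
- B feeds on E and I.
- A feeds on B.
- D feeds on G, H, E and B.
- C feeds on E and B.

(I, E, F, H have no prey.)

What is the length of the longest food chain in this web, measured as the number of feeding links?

4 links

One longest chain: I → B → A → G → D.
It has 5 species and 4 links.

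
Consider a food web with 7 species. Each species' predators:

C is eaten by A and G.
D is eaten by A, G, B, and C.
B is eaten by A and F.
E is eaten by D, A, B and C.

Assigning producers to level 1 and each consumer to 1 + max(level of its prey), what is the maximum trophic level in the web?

Producers (level 1): E.
E → D → C → G gives G level 4.
No species has a prey at level 4, so no species reaches level 5.

4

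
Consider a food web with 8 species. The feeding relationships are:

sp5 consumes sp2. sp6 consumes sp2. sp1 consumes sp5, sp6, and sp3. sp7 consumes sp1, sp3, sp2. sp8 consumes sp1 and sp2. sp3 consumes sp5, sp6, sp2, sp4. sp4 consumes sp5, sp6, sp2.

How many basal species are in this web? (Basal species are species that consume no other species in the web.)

1

Basal species (no prey listed): sp2.
Count: 1.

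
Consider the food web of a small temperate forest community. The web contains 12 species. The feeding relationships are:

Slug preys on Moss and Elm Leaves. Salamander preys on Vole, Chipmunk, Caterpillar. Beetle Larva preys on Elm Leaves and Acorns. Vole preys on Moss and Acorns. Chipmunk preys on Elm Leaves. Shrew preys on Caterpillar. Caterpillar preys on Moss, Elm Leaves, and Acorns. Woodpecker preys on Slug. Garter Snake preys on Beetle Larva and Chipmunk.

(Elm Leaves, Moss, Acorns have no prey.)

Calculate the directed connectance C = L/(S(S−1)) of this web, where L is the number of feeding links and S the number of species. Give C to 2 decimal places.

C = 0.13

The web has S = 12 species and L = 17 feeding links.
C = L / (S(S−1)) = 17 / 132 = 0.1288 ≈ 0.13.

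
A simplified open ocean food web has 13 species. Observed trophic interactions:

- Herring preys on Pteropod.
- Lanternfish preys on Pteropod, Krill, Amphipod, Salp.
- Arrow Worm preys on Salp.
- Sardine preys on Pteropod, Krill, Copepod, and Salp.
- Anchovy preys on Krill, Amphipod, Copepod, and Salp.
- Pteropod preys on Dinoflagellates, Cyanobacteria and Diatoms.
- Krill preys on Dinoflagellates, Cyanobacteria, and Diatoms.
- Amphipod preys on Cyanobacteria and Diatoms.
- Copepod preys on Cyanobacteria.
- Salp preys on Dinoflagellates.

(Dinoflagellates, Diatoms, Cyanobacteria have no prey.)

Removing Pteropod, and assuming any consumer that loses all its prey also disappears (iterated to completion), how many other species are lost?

Remove Pteropod.
Round 1: Herring (all prey gone) → extinct.
No further losses. Total secondary extinctions: 1.

1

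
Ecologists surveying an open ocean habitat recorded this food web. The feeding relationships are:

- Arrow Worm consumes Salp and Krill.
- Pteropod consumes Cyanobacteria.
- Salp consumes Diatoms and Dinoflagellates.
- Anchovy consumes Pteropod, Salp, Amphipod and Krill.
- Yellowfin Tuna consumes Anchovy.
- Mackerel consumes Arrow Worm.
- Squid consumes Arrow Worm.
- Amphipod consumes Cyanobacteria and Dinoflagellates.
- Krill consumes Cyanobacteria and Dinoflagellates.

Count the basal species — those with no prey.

3

Basal species (no prey listed): Dinoflagellates, Diatoms, Cyanobacteria.
Count: 3.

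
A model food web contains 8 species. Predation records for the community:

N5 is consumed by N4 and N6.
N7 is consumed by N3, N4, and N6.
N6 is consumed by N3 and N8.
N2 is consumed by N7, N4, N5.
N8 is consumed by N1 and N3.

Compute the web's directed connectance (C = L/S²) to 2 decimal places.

The web has S = 8 species and L = 12 feeding links.
C = L / S² = 12 / 64 = 0.1875 ≈ 0.19.

C = 0.19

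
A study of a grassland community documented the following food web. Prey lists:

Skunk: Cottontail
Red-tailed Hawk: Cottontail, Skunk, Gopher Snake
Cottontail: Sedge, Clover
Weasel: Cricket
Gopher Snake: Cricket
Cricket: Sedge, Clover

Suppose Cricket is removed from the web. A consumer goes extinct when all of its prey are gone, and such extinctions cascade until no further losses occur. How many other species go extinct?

2

Remove Cricket.
Round 1: Gopher Snake (all prey gone), Weasel (all prey gone) → extinct.
No further losses. Total secondary extinctions: 2.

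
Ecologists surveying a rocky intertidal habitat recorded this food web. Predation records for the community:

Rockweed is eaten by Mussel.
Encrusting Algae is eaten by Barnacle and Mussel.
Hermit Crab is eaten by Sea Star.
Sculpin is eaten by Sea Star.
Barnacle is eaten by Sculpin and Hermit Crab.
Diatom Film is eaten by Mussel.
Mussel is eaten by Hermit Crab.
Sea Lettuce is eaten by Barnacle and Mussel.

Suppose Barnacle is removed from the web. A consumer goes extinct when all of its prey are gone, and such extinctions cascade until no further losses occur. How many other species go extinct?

1

Remove Barnacle.
Round 1: Sculpin (all prey gone) → extinct.
No further losses. Total secondary extinctions: 1.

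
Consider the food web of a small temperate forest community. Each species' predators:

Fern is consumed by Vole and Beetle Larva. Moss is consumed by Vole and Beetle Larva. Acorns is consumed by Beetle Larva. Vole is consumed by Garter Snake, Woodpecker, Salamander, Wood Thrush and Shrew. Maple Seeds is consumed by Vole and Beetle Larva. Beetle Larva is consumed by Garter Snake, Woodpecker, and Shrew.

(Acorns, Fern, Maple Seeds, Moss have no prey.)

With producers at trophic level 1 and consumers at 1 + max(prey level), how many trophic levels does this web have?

3

Producers (level 1): Acorns, Fern, Maple Seeds, Moss.
Fern → Vole → Wood Thrush gives Wood Thrush level 3.
No species has a prey at level 3, so no species reaches level 4.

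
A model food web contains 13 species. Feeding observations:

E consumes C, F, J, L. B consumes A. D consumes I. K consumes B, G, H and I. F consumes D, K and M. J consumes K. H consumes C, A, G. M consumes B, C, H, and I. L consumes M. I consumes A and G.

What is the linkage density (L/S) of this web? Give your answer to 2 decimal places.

L/S = 1.85

There are L = 24 links among S = 13 species.
L/S = 24/13 = 1.8462 ≈ 1.85.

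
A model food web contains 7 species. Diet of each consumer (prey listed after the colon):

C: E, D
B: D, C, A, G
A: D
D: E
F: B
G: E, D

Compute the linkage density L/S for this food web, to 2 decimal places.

There are L = 11 links among S = 7 species.
L/S = 11/7 = 1.5714 ≈ 1.57.

L/S = 1.57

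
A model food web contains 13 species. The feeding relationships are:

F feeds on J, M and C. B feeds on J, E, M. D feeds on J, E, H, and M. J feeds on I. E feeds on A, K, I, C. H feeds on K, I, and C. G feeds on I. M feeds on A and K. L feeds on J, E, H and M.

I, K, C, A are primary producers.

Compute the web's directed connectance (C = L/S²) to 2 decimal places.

C = 0.15

The web has S = 13 species and L = 25 feeding links.
C = L / S² = 25 / 169 = 0.1479 ≈ 0.15.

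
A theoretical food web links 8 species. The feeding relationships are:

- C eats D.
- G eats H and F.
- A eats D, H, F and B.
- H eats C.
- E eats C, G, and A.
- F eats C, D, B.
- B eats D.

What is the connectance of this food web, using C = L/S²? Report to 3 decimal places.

The web has S = 8 species and L = 15 feeding links.
C = L / S² = 15 / 64 = 0.2344 ≈ 0.234.

C = 0.234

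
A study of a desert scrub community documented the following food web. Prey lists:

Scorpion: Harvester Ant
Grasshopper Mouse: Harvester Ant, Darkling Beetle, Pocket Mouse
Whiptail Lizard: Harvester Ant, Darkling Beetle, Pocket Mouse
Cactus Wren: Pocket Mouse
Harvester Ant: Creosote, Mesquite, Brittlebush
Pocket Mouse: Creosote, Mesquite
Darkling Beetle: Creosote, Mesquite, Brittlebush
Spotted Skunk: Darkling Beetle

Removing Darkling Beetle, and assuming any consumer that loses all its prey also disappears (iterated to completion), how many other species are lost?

1

Remove Darkling Beetle.
Round 1: Spotted Skunk (all prey gone) → extinct.
No further losses. Total secondary extinctions: 1.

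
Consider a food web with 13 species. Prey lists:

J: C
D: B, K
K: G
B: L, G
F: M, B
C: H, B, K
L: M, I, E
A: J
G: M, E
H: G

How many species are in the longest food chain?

6 species

One longest chain: M → G → H → C → J → A.
It has 6 species and 5 links.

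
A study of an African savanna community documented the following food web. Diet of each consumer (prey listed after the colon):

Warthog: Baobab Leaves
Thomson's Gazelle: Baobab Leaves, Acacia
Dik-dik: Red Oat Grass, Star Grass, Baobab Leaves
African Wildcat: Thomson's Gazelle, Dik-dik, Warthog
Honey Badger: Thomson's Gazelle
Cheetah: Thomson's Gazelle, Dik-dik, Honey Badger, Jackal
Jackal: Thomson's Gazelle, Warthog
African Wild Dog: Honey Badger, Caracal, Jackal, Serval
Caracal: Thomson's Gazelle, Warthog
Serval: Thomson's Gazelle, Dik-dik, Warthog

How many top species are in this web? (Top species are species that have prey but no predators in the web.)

Top species (has prey, but nothing eats it): African Wildcat, African Wild Dog, Cheetah.
Count: 3.

3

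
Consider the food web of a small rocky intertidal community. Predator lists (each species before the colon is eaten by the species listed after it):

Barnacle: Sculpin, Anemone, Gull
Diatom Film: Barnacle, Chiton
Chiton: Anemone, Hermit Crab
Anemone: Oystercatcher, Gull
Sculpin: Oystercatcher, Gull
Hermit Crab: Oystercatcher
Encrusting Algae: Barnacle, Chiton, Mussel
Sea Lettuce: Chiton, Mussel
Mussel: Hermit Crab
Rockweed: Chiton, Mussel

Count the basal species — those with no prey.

4

Basal species (no prey listed): Diatom Film, Encrusting Algae, Rockweed, Sea Lettuce.
Count: 4.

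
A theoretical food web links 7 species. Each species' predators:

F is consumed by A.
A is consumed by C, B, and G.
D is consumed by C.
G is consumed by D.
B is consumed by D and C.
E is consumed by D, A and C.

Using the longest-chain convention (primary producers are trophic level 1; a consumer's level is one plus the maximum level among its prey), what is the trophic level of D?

F is a producer → level 1.
A eats F (level 1); other prey at levels: E 1 → level 2.
G eats A → level 3.
D eats G (level 3); other prey at levels: E 1, B 3 → level 4.

Trophic level 4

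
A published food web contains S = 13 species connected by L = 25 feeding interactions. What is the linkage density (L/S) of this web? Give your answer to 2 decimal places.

L/S = 1.92

There are L = 25 links among S = 13 species.
L/S = 25/13 = 1.9231 ≈ 1.92.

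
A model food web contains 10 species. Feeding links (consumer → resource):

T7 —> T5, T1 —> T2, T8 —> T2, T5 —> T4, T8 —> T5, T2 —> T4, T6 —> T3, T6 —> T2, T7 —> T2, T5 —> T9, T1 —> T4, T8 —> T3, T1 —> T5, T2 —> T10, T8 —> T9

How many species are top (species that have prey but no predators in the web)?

4

Top species (has prey, but nothing eats it): T1, T8, T6, T7.
Count: 4.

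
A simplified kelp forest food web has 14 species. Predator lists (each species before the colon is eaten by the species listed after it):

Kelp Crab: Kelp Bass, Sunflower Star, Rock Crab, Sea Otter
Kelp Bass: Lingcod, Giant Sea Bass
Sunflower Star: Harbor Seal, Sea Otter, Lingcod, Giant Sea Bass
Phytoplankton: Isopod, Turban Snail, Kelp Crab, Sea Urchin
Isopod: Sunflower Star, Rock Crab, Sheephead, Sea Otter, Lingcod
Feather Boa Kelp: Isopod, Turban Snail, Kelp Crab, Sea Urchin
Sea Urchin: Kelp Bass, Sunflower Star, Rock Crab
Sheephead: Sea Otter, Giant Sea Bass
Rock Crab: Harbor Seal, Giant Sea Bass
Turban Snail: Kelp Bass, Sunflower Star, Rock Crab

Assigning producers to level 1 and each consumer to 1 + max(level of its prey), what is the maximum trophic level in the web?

Producers (level 1): Phytoplankton, Feather Boa Kelp.
Phytoplankton → Isopod → Sheephead → Sea Otter gives Sea Otter level 4.
No species has a prey at level 4, so no species reaches level 5.

4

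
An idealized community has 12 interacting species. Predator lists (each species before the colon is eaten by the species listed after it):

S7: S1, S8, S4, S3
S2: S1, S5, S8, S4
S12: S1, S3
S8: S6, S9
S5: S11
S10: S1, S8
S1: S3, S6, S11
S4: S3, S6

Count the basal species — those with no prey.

Basal species (no prey listed): S7, S2, S12, S10.
Count: 4.

4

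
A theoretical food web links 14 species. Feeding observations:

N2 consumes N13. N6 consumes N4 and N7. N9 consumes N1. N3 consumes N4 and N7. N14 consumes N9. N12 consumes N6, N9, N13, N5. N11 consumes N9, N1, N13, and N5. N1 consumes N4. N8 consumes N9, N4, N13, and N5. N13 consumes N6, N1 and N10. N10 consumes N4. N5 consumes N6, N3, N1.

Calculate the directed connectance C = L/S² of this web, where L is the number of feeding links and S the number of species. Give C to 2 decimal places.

C = 0.14

The web has S = 14 species and L = 27 feeding links.
C = L / S² = 27 / 196 = 0.1378 ≈ 0.14.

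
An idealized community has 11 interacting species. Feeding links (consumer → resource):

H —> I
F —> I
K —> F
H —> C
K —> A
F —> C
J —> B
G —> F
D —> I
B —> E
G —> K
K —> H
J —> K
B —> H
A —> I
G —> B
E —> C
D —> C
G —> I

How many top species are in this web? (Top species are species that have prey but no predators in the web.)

3

Top species (has prey, but nothing eats it): D, G, J.
Count: 3.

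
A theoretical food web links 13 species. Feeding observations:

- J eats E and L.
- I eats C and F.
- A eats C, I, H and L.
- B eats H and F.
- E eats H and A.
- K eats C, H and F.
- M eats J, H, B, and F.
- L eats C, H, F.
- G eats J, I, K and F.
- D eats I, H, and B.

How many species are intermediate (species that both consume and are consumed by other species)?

7

Intermediate species (has both prey and predators): L, K, I, B, A, E, J.
Count: 7.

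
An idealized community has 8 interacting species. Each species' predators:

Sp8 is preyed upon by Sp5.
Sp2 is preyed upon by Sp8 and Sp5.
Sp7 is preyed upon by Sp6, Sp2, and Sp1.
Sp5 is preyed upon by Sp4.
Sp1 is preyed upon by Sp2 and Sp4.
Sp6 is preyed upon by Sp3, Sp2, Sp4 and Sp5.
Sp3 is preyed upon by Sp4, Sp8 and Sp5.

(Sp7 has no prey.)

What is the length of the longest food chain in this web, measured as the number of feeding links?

One longest chain: Sp7 → Sp6 → Sp3 → Sp8 → Sp5 → Sp4.
It has 6 species and 5 links.

5 links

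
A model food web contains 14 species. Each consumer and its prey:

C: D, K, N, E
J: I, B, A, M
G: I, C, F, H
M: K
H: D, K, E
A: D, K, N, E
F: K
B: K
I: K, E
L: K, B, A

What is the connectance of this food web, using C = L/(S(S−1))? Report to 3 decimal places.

The web has S = 14 species and L = 27 feeding links.
C = L / (S(S−1)) = 27 / 182 = 0.1484 ≈ 0.148.

C = 0.148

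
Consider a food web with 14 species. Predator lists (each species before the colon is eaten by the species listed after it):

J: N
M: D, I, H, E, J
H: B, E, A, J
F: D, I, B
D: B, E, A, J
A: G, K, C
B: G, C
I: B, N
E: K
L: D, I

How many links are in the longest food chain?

One longest chain: F → D → A → G.
It has 4 species and 3 links.

3 links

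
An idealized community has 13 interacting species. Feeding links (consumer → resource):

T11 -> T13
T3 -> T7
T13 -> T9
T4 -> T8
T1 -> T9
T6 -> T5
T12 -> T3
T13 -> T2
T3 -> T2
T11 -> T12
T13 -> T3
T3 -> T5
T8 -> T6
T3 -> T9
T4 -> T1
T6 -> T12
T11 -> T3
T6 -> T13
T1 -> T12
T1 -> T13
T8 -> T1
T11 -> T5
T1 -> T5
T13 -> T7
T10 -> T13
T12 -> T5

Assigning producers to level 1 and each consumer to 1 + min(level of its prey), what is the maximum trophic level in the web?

3

Producers (level 1): T7, T9, T5, T2.
Following each consumer down to its lowest-level prey: T9 → T1 → T4 (levels 1 through 3).
All prey of T4 (T1 2, T8 3) are at level 2 or above, so T4 is at level 1 + 2 = 3.
Every consumer has at least one prey at level 2 or below, so none exceeds level 3.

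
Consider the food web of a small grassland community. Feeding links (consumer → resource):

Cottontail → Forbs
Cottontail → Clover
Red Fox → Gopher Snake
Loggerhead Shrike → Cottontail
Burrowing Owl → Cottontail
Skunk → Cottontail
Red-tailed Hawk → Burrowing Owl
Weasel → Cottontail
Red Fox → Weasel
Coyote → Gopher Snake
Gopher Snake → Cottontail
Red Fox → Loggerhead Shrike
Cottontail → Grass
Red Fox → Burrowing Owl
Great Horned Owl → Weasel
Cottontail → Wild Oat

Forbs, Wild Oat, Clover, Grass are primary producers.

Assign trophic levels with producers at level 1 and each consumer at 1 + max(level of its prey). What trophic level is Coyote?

Trophic level 4

Forbs is a producer → level 1.
Cottontail eats Forbs (level 1); other prey at levels: Wild Oat 1, Clover 1, Grass 1 → level 2.
Gopher Snake eats Cottontail → level 3.
Coyote eats Gopher Snake → level 4.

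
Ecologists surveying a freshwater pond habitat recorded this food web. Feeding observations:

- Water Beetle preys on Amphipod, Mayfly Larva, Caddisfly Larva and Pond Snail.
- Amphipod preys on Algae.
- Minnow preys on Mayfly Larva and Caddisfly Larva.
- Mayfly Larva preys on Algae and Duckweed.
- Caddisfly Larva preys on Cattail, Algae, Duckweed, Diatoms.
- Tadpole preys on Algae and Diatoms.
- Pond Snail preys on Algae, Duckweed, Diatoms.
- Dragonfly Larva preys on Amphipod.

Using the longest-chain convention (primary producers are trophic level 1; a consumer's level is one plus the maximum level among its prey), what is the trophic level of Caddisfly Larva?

Trophic level 2

Duckweed is a producer → level 1.
Caddisfly Larva eats Duckweed (level 1); other prey at levels: Cattail 1, Diatoms 1, Algae 1 → level 2.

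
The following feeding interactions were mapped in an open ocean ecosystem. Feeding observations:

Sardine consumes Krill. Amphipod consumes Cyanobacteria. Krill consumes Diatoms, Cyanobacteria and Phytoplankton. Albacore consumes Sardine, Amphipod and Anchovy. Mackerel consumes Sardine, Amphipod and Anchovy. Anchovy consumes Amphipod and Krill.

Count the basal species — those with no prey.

Basal species (no prey listed): Diatoms, Phytoplankton, Cyanobacteria.
Count: 3.

3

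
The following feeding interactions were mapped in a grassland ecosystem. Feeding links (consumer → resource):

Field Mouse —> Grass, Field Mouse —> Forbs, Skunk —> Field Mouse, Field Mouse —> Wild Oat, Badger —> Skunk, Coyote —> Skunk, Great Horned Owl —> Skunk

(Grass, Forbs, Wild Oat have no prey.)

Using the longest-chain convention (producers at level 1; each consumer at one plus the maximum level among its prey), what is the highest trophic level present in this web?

Producers (level 1): Grass, Forbs, Wild Oat.
Grass → Field Mouse → Skunk → Coyote gives Coyote level 4.
No species has a prey at level 4, so no species reaches level 5.

4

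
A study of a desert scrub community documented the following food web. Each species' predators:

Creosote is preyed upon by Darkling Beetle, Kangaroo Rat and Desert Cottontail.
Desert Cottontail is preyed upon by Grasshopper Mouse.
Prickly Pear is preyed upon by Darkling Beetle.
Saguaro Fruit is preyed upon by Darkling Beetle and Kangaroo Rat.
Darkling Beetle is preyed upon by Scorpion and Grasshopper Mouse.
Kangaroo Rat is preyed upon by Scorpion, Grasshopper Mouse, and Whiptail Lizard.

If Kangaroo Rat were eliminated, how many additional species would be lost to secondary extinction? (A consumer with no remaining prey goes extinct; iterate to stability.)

1

Remove Kangaroo Rat.
Round 1: Whiptail Lizard (all prey gone) → extinct.
No further losses. Total secondary extinctions: 1.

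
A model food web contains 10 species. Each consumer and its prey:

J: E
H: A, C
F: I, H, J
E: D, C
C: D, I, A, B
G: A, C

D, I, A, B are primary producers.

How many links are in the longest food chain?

One longest chain: D → C → E → J → F.
It has 5 species and 4 links.

4 links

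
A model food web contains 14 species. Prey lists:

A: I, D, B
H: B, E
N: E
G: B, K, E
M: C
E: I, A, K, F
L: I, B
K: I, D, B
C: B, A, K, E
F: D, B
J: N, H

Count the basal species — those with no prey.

3

Basal species (no prey listed): I, D, B.
Count: 3.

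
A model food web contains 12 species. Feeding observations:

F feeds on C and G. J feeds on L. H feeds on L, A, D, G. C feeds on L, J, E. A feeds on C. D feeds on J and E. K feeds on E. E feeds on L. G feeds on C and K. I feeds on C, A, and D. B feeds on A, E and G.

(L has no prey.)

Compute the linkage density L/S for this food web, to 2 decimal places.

L/S = 1.92

There are L = 23 links among S = 12 species.
L/S = 23/12 = 1.9167 ≈ 1.92.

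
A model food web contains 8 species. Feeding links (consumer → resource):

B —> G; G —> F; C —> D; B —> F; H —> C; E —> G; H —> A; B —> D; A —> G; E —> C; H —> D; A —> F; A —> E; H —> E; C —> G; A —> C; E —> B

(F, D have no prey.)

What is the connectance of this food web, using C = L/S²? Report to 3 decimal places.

The web has S = 8 species and L = 17 feeding links.
C = L / S² = 17 / 64 = 0.2656 ≈ 0.266.

C = 0.266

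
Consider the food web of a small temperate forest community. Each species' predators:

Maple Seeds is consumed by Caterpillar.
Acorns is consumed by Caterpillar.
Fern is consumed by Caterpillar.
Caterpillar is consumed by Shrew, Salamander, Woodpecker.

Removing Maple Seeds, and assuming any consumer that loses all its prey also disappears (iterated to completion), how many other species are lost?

0

Remove Maple Seeds.
Every predator of it retains at least one other prey: Caterpillar still has Fern, Acorns.
No consumer loses all prey, so no secondary extinctions occur.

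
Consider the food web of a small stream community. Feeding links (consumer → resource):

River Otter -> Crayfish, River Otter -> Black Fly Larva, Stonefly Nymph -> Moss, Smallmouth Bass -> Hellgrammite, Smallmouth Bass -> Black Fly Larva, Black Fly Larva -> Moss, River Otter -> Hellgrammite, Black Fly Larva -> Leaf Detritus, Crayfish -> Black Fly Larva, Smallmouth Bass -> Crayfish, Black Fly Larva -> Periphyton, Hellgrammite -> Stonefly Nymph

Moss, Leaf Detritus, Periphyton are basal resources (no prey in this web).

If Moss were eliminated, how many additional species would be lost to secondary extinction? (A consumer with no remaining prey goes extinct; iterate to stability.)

Remove Moss.
Round 1: Stonefly Nymph (all prey gone) → extinct.
Round 2: Hellgrammite (all prey gone) → extinct.
No further losses. Total secondary extinctions: 2.

2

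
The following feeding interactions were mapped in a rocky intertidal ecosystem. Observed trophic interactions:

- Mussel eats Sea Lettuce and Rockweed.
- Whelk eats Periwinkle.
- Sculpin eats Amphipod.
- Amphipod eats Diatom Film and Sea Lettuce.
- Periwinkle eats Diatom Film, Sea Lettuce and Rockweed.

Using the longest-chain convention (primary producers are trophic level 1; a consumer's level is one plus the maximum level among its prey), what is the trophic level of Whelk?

Trophic level 3

Diatom Film is a producer → level 1.
Periwinkle eats Diatom Film (level 1); other prey at levels: Rockweed 1, Sea Lettuce 1 → level 2.
Whelk eats Periwinkle → level 3.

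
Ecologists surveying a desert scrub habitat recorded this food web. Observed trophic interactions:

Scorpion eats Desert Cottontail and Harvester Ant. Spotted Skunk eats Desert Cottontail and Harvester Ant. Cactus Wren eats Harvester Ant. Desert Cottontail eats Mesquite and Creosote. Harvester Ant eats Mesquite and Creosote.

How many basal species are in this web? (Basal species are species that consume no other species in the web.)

2

Basal species (no prey listed): Mesquite, Creosote.
Count: 2.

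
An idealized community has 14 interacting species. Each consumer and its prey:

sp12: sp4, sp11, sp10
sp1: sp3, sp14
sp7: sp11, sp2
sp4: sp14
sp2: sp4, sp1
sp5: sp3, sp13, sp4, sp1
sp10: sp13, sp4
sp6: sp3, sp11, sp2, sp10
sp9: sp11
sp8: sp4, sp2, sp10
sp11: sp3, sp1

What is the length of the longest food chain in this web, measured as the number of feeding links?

3 links

One longest chain: sp14 → sp4 → sp10 → sp6.
It has 4 species and 3 links.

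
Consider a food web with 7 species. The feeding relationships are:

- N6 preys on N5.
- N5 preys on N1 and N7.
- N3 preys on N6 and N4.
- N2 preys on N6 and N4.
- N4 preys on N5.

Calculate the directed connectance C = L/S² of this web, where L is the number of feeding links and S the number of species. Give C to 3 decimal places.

C = 0.163

The web has S = 7 species and L = 8 feeding links.
C = L / S² = 8 / 49 = 0.1633 ≈ 0.163.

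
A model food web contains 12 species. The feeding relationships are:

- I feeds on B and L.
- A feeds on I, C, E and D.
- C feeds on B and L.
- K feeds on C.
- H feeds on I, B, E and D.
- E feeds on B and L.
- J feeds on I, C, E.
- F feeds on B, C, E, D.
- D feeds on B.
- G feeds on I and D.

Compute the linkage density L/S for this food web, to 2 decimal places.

There are L = 25 links among S = 12 species.
L/S = 25/12 = 2.0833 ≈ 2.08.

L/S = 2.08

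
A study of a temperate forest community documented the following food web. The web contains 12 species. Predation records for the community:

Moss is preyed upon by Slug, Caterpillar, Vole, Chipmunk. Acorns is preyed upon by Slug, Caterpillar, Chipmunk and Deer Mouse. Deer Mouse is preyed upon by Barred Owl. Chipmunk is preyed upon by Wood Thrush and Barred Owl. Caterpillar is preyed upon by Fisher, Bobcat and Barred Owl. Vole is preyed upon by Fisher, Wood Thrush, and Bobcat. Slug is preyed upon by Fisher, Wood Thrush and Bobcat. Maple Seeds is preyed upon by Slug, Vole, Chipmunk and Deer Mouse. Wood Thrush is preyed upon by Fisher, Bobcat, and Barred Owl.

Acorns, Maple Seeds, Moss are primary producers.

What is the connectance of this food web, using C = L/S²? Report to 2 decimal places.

The web has S = 12 species and L = 27 feeding links.
C = L / S² = 27 / 144 = 0.1875 ≈ 0.19.

C = 0.19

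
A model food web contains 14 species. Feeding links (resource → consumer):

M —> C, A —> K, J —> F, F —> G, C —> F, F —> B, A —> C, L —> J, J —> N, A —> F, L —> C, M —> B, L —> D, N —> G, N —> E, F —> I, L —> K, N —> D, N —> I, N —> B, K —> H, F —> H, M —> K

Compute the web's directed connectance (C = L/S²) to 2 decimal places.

The web has S = 14 species and L = 23 feeding links.
C = L / S² = 23 / 196 = 0.1173 ≈ 0.12.

C = 0.12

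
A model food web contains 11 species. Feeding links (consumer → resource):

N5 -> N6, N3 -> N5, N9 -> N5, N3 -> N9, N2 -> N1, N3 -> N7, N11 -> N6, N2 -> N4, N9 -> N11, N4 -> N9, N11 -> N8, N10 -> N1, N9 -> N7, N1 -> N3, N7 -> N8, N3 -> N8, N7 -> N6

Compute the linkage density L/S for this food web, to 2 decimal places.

There are L = 17 links among S = 11 species.
L/S = 17/11 = 1.5455 ≈ 1.55.

L/S = 1.55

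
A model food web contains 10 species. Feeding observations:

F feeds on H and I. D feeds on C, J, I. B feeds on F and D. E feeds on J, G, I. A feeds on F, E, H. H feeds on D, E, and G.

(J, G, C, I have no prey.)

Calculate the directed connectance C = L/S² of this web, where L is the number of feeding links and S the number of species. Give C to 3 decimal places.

The web has S = 10 species and L = 16 feeding links.
C = L / S² = 16 / 100 = 0.1600 ≈ 0.160.

C = 0.160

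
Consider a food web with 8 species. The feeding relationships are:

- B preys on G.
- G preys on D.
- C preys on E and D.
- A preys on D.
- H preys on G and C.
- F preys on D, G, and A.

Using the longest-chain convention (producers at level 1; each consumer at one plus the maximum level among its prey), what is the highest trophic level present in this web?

Producers (level 1): D, E.
D → A → F gives F level 3.
No species has a prey at level 3, so no species reaches level 4.

3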